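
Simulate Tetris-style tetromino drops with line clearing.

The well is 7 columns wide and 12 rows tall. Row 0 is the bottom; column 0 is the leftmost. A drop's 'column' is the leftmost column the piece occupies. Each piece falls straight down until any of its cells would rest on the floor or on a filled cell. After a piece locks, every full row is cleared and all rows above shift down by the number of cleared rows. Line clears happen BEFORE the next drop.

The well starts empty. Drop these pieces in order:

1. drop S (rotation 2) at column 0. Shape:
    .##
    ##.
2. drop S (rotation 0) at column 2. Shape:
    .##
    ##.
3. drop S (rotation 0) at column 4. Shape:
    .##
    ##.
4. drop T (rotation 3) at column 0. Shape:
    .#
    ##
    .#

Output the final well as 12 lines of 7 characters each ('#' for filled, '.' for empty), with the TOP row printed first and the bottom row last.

Answer: .......
.......
.......
.......
.......
.......
.....##
.#..##.
##.##..
.###...
.##....
##.....

Derivation:
Drop 1: S rot2 at col 0 lands with bottom-row=0; cleared 0 line(s) (total 0); column heights now [1 2 2 0 0 0 0], max=2
Drop 2: S rot0 at col 2 lands with bottom-row=2; cleared 0 line(s) (total 0); column heights now [1 2 3 4 4 0 0], max=4
Drop 3: S rot0 at col 4 lands with bottom-row=4; cleared 0 line(s) (total 0); column heights now [1 2 3 4 5 6 6], max=6
Drop 4: T rot3 at col 0 lands with bottom-row=2; cleared 0 line(s) (total 0); column heights now [4 5 3 4 5 6 6], max=6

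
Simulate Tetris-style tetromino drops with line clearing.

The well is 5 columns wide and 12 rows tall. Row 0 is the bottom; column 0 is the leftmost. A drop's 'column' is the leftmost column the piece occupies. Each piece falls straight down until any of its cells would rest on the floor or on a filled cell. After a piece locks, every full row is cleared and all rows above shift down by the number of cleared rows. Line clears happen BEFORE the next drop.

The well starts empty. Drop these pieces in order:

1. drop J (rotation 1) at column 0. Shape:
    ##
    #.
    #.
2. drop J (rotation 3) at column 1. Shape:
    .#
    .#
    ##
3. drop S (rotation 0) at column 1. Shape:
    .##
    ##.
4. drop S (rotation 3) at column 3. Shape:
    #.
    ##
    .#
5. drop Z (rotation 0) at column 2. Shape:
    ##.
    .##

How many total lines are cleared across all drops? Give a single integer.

Drop 1: J rot1 at col 0 lands with bottom-row=0; cleared 0 line(s) (total 0); column heights now [3 3 0 0 0], max=3
Drop 2: J rot3 at col 1 lands with bottom-row=3; cleared 0 line(s) (total 0); column heights now [3 4 6 0 0], max=6
Drop 3: S rot0 at col 1 lands with bottom-row=6; cleared 0 line(s) (total 0); column heights now [3 7 8 8 0], max=8
Drop 4: S rot3 at col 3 lands with bottom-row=7; cleared 0 line(s) (total 0); column heights now [3 7 8 10 9], max=10
Drop 5: Z rot0 at col 2 lands with bottom-row=10; cleared 0 line(s) (total 0); column heights now [3 7 12 12 11], max=12

Answer: 0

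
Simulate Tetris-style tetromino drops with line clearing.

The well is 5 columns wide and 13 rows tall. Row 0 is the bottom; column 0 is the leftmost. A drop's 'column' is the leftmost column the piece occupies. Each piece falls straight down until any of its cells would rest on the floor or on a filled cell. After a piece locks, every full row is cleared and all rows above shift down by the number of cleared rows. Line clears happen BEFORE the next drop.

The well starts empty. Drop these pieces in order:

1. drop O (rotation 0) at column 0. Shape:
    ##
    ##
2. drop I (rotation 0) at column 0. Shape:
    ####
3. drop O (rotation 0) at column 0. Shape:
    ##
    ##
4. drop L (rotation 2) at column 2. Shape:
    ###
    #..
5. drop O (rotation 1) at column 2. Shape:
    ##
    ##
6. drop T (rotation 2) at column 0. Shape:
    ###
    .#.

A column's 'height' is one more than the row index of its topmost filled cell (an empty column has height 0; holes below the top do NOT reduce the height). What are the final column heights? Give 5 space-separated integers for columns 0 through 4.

Drop 1: O rot0 at col 0 lands with bottom-row=0; cleared 0 line(s) (total 0); column heights now [2 2 0 0 0], max=2
Drop 2: I rot0 at col 0 lands with bottom-row=2; cleared 0 line(s) (total 0); column heights now [3 3 3 3 0], max=3
Drop 3: O rot0 at col 0 lands with bottom-row=3; cleared 0 line(s) (total 0); column heights now [5 5 3 3 0], max=5
Drop 4: L rot2 at col 2 lands with bottom-row=3; cleared 1 line(s) (total 1); column heights now [4 4 4 3 0], max=4
Drop 5: O rot1 at col 2 lands with bottom-row=4; cleared 0 line(s) (total 1); column heights now [4 4 6 6 0], max=6
Drop 6: T rot2 at col 0 lands with bottom-row=5; cleared 0 line(s) (total 1); column heights now [7 7 7 6 0], max=7

Answer: 7 7 7 6 0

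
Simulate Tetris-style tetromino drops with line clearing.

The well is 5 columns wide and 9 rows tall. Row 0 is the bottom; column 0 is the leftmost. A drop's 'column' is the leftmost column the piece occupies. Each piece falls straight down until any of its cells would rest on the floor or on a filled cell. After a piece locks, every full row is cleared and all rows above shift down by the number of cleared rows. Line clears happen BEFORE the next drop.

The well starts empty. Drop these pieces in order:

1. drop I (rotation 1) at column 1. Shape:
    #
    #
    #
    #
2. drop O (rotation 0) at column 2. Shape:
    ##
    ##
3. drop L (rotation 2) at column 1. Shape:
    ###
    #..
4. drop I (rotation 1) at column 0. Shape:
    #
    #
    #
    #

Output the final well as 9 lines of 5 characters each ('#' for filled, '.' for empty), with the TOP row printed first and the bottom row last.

Answer: .....
.....
.....
.###.
.#...
##...
##...
####.
####.

Derivation:
Drop 1: I rot1 at col 1 lands with bottom-row=0; cleared 0 line(s) (total 0); column heights now [0 4 0 0 0], max=4
Drop 2: O rot0 at col 2 lands with bottom-row=0; cleared 0 line(s) (total 0); column heights now [0 4 2 2 0], max=4
Drop 3: L rot2 at col 1 lands with bottom-row=4; cleared 0 line(s) (total 0); column heights now [0 6 6 6 0], max=6
Drop 4: I rot1 at col 0 lands with bottom-row=0; cleared 0 line(s) (total 0); column heights now [4 6 6 6 0], max=6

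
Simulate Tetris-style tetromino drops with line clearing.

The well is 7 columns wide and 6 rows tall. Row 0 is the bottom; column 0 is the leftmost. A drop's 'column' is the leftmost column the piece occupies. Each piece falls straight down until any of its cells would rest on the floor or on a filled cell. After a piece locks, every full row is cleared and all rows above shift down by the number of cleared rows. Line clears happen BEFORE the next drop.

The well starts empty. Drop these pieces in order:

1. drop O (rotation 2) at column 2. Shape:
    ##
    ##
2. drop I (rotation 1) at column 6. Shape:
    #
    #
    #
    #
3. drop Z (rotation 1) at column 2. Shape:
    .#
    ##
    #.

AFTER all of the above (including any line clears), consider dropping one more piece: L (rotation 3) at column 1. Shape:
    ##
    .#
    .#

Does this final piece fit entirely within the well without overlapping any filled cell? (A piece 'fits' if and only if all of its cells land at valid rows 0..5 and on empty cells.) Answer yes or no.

Drop 1: O rot2 at col 2 lands with bottom-row=0; cleared 0 line(s) (total 0); column heights now [0 0 2 2 0 0 0], max=2
Drop 2: I rot1 at col 6 lands with bottom-row=0; cleared 0 line(s) (total 0); column heights now [0 0 2 2 0 0 4], max=4
Drop 3: Z rot1 at col 2 lands with bottom-row=2; cleared 0 line(s) (total 0); column heights now [0 0 4 5 0 0 4], max=5
Test piece L rot3 at col 1 (width 2): heights before test = [0 0 4 5 0 0 4]; fits = False

Answer: no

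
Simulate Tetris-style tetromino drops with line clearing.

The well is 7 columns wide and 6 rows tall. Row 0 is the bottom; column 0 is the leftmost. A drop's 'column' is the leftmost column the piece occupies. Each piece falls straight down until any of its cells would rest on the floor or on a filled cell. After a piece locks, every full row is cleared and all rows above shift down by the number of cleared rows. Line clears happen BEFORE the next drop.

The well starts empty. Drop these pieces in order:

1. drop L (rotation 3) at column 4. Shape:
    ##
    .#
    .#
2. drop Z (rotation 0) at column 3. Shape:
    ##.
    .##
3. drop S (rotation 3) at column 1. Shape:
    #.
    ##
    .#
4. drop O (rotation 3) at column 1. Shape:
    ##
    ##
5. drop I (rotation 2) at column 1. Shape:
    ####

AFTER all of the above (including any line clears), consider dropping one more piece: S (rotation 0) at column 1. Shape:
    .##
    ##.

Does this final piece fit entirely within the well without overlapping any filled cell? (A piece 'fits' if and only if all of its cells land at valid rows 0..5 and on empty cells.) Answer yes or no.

Answer: no

Derivation:
Drop 1: L rot3 at col 4 lands with bottom-row=0; cleared 0 line(s) (total 0); column heights now [0 0 0 0 3 3 0], max=3
Drop 2: Z rot0 at col 3 lands with bottom-row=3; cleared 0 line(s) (total 0); column heights now [0 0 0 5 5 4 0], max=5
Drop 3: S rot3 at col 1 lands with bottom-row=0; cleared 0 line(s) (total 0); column heights now [0 3 2 5 5 4 0], max=5
Drop 4: O rot3 at col 1 lands with bottom-row=3; cleared 0 line(s) (total 0); column heights now [0 5 5 5 5 4 0], max=5
Drop 5: I rot2 at col 1 lands with bottom-row=5; cleared 0 line(s) (total 0); column heights now [0 6 6 6 6 4 0], max=6
Test piece S rot0 at col 1 (width 3): heights before test = [0 6 6 6 6 4 0]; fits = False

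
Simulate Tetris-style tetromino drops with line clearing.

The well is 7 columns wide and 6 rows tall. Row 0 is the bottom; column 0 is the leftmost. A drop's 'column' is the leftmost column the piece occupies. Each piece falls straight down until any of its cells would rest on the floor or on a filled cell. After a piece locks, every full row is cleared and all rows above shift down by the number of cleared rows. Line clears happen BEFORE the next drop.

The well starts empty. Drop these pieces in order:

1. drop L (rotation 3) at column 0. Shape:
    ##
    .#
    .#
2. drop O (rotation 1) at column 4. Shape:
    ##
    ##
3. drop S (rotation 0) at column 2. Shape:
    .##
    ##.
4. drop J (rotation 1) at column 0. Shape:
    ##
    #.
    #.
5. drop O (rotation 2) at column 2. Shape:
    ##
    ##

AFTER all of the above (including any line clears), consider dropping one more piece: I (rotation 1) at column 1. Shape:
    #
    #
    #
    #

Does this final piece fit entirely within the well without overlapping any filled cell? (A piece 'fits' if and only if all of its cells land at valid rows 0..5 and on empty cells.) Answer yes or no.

Answer: no

Derivation:
Drop 1: L rot3 at col 0 lands with bottom-row=0; cleared 0 line(s) (total 0); column heights now [3 3 0 0 0 0 0], max=3
Drop 2: O rot1 at col 4 lands with bottom-row=0; cleared 0 line(s) (total 0); column heights now [3 3 0 0 2 2 0], max=3
Drop 3: S rot0 at col 2 lands with bottom-row=1; cleared 0 line(s) (total 0); column heights now [3 3 2 3 3 2 0], max=3
Drop 4: J rot1 at col 0 lands with bottom-row=3; cleared 0 line(s) (total 0); column heights now [6 6 2 3 3 2 0], max=6
Drop 5: O rot2 at col 2 lands with bottom-row=3; cleared 0 line(s) (total 0); column heights now [6 6 5 5 3 2 0], max=6
Test piece I rot1 at col 1 (width 1): heights before test = [6 6 5 5 3 2 0]; fits = False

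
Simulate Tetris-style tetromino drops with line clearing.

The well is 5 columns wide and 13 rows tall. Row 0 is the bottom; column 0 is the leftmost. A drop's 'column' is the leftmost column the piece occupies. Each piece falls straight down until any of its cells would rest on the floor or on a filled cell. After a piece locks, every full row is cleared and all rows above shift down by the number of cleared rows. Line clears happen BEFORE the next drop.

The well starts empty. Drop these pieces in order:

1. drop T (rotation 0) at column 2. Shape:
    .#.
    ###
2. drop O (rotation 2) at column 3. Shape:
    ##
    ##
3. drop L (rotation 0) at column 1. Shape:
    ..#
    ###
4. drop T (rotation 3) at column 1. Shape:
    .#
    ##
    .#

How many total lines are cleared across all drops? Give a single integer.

Answer: 0

Derivation:
Drop 1: T rot0 at col 2 lands with bottom-row=0; cleared 0 line(s) (total 0); column heights now [0 0 1 2 1], max=2
Drop 2: O rot2 at col 3 lands with bottom-row=2; cleared 0 line(s) (total 0); column heights now [0 0 1 4 4], max=4
Drop 3: L rot0 at col 1 lands with bottom-row=4; cleared 0 line(s) (total 0); column heights now [0 5 5 6 4], max=6
Drop 4: T rot3 at col 1 lands with bottom-row=5; cleared 0 line(s) (total 0); column heights now [0 7 8 6 4], max=8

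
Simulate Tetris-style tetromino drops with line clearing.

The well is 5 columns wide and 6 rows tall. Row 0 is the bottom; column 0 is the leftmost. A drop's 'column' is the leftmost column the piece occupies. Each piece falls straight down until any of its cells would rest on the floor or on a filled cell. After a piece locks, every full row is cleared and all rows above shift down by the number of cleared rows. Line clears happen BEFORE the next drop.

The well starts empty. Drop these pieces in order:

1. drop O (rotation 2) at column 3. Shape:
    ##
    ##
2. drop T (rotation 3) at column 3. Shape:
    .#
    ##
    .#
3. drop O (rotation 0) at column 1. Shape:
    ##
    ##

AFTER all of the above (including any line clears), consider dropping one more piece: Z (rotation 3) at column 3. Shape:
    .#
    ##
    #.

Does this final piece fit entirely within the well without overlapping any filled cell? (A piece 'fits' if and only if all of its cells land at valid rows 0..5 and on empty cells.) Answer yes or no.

Answer: no

Derivation:
Drop 1: O rot2 at col 3 lands with bottom-row=0; cleared 0 line(s) (total 0); column heights now [0 0 0 2 2], max=2
Drop 2: T rot3 at col 3 lands with bottom-row=2; cleared 0 line(s) (total 0); column heights now [0 0 0 4 5], max=5
Drop 3: O rot0 at col 1 lands with bottom-row=0; cleared 0 line(s) (total 0); column heights now [0 2 2 4 5], max=5
Test piece Z rot3 at col 3 (width 2): heights before test = [0 2 2 4 5]; fits = False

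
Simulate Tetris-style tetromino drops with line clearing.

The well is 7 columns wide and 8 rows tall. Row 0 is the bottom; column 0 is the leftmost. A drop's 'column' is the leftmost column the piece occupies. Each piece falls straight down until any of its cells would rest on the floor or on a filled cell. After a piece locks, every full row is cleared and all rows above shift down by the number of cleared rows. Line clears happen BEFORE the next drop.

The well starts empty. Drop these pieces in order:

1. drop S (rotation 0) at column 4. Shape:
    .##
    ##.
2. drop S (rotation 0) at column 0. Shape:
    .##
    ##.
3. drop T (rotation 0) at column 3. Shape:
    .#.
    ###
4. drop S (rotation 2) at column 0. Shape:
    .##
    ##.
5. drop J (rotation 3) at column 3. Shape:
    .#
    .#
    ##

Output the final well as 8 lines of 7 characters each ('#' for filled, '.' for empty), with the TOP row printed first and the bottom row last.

Drop 1: S rot0 at col 4 lands with bottom-row=0; cleared 0 line(s) (total 0); column heights now [0 0 0 0 1 2 2], max=2
Drop 2: S rot0 at col 0 lands with bottom-row=0; cleared 0 line(s) (total 0); column heights now [1 2 2 0 1 2 2], max=2
Drop 3: T rot0 at col 3 lands with bottom-row=2; cleared 0 line(s) (total 0); column heights now [1 2 2 3 4 3 2], max=4
Drop 4: S rot2 at col 0 lands with bottom-row=2; cleared 0 line(s) (total 0); column heights now [3 4 4 3 4 3 2], max=4
Drop 5: J rot3 at col 3 lands with bottom-row=4; cleared 0 line(s) (total 0); column heights now [3 4 4 5 7 3 2], max=7

Answer: .......
....#..
....#..
...##..
.##.#..
##.###.
.##..##
##..##.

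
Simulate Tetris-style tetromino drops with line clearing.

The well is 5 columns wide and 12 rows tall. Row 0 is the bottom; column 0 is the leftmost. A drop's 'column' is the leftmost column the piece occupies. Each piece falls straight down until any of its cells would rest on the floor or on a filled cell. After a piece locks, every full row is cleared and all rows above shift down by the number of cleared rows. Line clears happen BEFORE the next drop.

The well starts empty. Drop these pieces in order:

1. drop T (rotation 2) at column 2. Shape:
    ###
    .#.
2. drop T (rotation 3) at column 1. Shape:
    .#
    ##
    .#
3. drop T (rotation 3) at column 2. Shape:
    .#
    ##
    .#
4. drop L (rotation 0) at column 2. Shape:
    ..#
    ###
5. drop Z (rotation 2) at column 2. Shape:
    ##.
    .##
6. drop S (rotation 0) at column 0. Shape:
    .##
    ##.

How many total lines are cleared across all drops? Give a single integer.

Drop 1: T rot2 at col 2 lands with bottom-row=0; cleared 0 line(s) (total 0); column heights now [0 0 2 2 2], max=2
Drop 2: T rot3 at col 1 lands with bottom-row=2; cleared 0 line(s) (total 0); column heights now [0 4 5 2 2], max=5
Drop 3: T rot3 at col 2 lands with bottom-row=4; cleared 0 line(s) (total 0); column heights now [0 4 6 7 2], max=7
Drop 4: L rot0 at col 2 lands with bottom-row=7; cleared 0 line(s) (total 0); column heights now [0 4 8 8 9], max=9
Drop 5: Z rot2 at col 2 lands with bottom-row=9; cleared 0 line(s) (total 0); column heights now [0 4 11 11 10], max=11
Drop 6: S rot0 at col 0 lands with bottom-row=10; cleared 0 line(s) (total 0); column heights now [11 12 12 11 10], max=12

Answer: 0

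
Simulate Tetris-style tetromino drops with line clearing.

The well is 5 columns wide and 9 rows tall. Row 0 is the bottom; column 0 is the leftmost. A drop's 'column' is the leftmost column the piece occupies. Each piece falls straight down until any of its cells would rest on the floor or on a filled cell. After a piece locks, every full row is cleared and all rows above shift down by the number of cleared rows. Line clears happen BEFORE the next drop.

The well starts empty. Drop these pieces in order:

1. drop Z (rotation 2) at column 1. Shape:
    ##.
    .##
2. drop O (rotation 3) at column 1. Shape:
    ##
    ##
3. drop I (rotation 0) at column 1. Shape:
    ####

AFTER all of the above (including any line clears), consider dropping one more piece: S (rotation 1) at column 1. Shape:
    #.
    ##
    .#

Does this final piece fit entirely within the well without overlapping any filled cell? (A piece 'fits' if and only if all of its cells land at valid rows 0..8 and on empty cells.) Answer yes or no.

Answer: yes

Derivation:
Drop 1: Z rot2 at col 1 lands with bottom-row=0; cleared 0 line(s) (total 0); column heights now [0 2 2 1 0], max=2
Drop 2: O rot3 at col 1 lands with bottom-row=2; cleared 0 line(s) (total 0); column heights now [0 4 4 1 0], max=4
Drop 3: I rot0 at col 1 lands with bottom-row=4; cleared 0 line(s) (total 0); column heights now [0 5 5 5 5], max=5
Test piece S rot1 at col 1 (width 2): heights before test = [0 5 5 5 5]; fits = True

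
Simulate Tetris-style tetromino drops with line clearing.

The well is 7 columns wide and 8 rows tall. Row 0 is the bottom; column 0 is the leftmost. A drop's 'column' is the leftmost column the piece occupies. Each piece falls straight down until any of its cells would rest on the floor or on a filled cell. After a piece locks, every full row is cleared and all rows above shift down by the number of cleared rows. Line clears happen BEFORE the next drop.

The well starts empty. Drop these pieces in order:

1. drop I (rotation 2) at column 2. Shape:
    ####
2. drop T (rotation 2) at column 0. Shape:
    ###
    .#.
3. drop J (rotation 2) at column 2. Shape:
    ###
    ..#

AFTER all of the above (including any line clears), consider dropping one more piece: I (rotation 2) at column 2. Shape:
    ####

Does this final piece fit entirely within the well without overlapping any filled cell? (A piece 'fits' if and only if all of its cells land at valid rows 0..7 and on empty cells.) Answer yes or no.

Answer: yes

Derivation:
Drop 1: I rot2 at col 2 lands with bottom-row=0; cleared 0 line(s) (total 0); column heights now [0 0 1 1 1 1 0], max=1
Drop 2: T rot2 at col 0 lands with bottom-row=0; cleared 0 line(s) (total 0); column heights now [2 2 2 1 1 1 0], max=2
Drop 3: J rot2 at col 2 lands with bottom-row=1; cleared 0 line(s) (total 0); column heights now [2 2 3 3 3 1 0], max=3
Test piece I rot2 at col 2 (width 4): heights before test = [2 2 3 3 3 1 0]; fits = True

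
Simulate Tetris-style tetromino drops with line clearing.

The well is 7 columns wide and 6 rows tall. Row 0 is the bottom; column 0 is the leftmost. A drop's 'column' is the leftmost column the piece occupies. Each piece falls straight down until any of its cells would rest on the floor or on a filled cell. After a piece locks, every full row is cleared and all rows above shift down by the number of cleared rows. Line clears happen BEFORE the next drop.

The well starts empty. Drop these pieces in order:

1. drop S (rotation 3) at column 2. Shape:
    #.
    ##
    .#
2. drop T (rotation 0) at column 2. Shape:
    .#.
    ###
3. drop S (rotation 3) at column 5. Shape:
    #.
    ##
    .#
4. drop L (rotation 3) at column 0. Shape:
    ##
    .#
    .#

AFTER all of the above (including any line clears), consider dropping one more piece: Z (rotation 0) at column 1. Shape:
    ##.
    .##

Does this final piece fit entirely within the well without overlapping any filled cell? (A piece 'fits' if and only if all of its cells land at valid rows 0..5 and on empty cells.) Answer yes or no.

Answer: no

Derivation:
Drop 1: S rot3 at col 2 lands with bottom-row=0; cleared 0 line(s) (total 0); column heights now [0 0 3 2 0 0 0], max=3
Drop 2: T rot0 at col 2 lands with bottom-row=3; cleared 0 line(s) (total 0); column heights now [0 0 4 5 4 0 0], max=5
Drop 3: S rot3 at col 5 lands with bottom-row=0; cleared 0 line(s) (total 0); column heights now [0 0 4 5 4 3 2], max=5
Drop 4: L rot3 at col 0 lands with bottom-row=0; cleared 0 line(s) (total 0); column heights now [3 3 4 5 4 3 2], max=5
Test piece Z rot0 at col 1 (width 3): heights before test = [3 3 4 5 4 3 2]; fits = False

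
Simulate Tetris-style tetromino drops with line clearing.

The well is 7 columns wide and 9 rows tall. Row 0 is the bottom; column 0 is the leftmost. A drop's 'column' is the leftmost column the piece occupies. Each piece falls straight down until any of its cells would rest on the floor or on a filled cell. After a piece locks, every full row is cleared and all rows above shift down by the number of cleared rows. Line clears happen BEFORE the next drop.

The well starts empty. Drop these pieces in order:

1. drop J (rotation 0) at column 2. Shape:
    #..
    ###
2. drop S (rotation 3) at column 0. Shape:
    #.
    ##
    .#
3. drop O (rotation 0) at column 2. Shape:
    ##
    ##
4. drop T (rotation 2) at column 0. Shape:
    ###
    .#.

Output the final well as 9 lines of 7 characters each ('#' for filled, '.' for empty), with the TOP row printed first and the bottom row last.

Answer: .......
.......
.......
.......
###....
.###...
#.##...
###....
.####..

Derivation:
Drop 1: J rot0 at col 2 lands with bottom-row=0; cleared 0 line(s) (total 0); column heights now [0 0 2 1 1 0 0], max=2
Drop 2: S rot3 at col 0 lands with bottom-row=0; cleared 0 line(s) (total 0); column heights now [3 2 2 1 1 0 0], max=3
Drop 3: O rot0 at col 2 lands with bottom-row=2; cleared 0 line(s) (total 0); column heights now [3 2 4 4 1 0 0], max=4
Drop 4: T rot2 at col 0 lands with bottom-row=3; cleared 0 line(s) (total 0); column heights now [5 5 5 4 1 0 0], max=5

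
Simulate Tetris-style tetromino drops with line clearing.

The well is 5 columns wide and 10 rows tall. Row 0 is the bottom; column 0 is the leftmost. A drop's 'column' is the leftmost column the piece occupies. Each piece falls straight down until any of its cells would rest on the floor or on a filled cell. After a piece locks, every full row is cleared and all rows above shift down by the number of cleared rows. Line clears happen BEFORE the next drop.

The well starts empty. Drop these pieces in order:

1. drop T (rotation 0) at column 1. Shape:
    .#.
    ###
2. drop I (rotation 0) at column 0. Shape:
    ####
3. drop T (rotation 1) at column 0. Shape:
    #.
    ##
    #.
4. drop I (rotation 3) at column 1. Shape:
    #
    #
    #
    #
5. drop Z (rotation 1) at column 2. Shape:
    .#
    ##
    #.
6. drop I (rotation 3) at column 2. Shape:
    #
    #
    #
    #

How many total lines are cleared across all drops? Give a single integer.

Answer: 0

Derivation:
Drop 1: T rot0 at col 1 lands with bottom-row=0; cleared 0 line(s) (total 0); column heights now [0 1 2 1 0], max=2
Drop 2: I rot0 at col 0 lands with bottom-row=2; cleared 0 line(s) (total 0); column heights now [3 3 3 3 0], max=3
Drop 3: T rot1 at col 0 lands with bottom-row=3; cleared 0 line(s) (total 0); column heights now [6 5 3 3 0], max=6
Drop 4: I rot3 at col 1 lands with bottom-row=5; cleared 0 line(s) (total 0); column heights now [6 9 3 3 0], max=9
Drop 5: Z rot1 at col 2 lands with bottom-row=3; cleared 0 line(s) (total 0); column heights now [6 9 5 6 0], max=9
Drop 6: I rot3 at col 2 lands with bottom-row=5; cleared 0 line(s) (total 0); column heights now [6 9 9 6 0], max=9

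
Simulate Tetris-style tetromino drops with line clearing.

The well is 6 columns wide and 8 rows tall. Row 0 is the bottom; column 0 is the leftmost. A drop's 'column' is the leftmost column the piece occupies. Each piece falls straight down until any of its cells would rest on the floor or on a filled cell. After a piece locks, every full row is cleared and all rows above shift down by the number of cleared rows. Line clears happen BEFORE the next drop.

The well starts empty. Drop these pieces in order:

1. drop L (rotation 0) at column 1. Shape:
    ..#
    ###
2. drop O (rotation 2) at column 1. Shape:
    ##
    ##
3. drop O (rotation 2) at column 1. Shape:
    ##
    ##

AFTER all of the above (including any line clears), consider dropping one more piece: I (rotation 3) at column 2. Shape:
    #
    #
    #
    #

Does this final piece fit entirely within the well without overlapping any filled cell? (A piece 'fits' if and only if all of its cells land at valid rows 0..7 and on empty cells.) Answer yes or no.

Drop 1: L rot0 at col 1 lands with bottom-row=0; cleared 0 line(s) (total 0); column heights now [0 1 1 2 0 0], max=2
Drop 2: O rot2 at col 1 lands with bottom-row=1; cleared 0 line(s) (total 0); column heights now [0 3 3 2 0 0], max=3
Drop 3: O rot2 at col 1 lands with bottom-row=3; cleared 0 line(s) (total 0); column heights now [0 5 5 2 0 0], max=5
Test piece I rot3 at col 2 (width 1): heights before test = [0 5 5 2 0 0]; fits = False

Answer: no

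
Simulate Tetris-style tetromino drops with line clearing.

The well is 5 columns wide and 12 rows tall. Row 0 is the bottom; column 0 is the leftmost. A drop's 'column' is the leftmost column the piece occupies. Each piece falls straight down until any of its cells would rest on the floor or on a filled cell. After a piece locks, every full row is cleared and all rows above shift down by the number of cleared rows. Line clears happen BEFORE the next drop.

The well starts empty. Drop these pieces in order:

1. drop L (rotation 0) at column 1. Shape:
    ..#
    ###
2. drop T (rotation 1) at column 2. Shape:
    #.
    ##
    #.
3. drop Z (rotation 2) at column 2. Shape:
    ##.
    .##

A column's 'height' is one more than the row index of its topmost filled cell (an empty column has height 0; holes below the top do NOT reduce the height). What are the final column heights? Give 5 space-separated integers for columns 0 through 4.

Answer: 0 1 5 5 4

Derivation:
Drop 1: L rot0 at col 1 lands with bottom-row=0; cleared 0 line(s) (total 0); column heights now [0 1 1 2 0], max=2
Drop 2: T rot1 at col 2 lands with bottom-row=1; cleared 0 line(s) (total 0); column heights now [0 1 4 3 0], max=4
Drop 3: Z rot2 at col 2 lands with bottom-row=3; cleared 0 line(s) (total 0); column heights now [0 1 5 5 4], max=5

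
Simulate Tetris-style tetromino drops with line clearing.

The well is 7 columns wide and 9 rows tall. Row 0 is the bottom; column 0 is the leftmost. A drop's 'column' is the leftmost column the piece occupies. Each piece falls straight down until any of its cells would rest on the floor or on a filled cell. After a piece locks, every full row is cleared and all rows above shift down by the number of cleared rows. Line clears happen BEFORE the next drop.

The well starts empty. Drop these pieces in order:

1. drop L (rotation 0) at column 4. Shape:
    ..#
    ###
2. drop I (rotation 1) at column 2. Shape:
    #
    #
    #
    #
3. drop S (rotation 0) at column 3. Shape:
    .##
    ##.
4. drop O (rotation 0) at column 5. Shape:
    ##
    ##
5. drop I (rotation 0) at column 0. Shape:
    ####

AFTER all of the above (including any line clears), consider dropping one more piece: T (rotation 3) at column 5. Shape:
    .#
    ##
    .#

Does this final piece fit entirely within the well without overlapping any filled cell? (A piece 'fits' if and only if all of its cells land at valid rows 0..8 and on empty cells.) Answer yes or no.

Drop 1: L rot0 at col 4 lands with bottom-row=0; cleared 0 line(s) (total 0); column heights now [0 0 0 0 1 1 2], max=2
Drop 2: I rot1 at col 2 lands with bottom-row=0; cleared 0 line(s) (total 0); column heights now [0 0 4 0 1 1 2], max=4
Drop 3: S rot0 at col 3 lands with bottom-row=1; cleared 0 line(s) (total 0); column heights now [0 0 4 2 3 3 2], max=4
Drop 4: O rot0 at col 5 lands with bottom-row=3; cleared 0 line(s) (total 0); column heights now [0 0 4 2 3 5 5], max=5
Drop 5: I rot0 at col 0 lands with bottom-row=4; cleared 0 line(s) (total 0); column heights now [5 5 5 5 3 5 5], max=5
Test piece T rot3 at col 5 (width 2): heights before test = [5 5 5 5 3 5 5]; fits = True

Answer: yes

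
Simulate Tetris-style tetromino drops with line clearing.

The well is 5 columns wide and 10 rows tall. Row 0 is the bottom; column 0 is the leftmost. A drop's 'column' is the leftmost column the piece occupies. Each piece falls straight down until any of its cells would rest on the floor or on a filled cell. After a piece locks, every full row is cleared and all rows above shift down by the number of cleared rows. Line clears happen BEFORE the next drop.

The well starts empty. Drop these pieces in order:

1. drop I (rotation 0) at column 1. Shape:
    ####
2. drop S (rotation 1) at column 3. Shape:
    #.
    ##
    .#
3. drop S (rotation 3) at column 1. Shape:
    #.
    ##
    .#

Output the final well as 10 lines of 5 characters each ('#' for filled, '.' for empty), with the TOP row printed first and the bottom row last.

Drop 1: I rot0 at col 1 lands with bottom-row=0; cleared 0 line(s) (total 0); column heights now [0 1 1 1 1], max=1
Drop 2: S rot1 at col 3 lands with bottom-row=1; cleared 0 line(s) (total 0); column heights now [0 1 1 4 3], max=4
Drop 3: S rot3 at col 1 lands with bottom-row=1; cleared 0 line(s) (total 0); column heights now [0 4 3 4 3], max=4

Answer: .....
.....
.....
.....
.....
.....
.#.#.
.####
..#.#
.####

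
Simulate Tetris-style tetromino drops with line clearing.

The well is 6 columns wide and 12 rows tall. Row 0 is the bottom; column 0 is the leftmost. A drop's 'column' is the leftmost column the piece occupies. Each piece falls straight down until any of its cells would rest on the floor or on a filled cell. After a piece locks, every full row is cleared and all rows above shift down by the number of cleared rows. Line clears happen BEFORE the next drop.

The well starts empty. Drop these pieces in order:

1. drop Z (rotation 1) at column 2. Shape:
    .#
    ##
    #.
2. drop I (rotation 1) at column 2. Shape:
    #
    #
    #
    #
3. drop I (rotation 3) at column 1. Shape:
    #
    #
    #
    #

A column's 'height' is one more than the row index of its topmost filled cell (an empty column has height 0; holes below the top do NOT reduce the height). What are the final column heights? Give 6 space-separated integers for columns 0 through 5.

Answer: 0 4 6 3 0 0

Derivation:
Drop 1: Z rot1 at col 2 lands with bottom-row=0; cleared 0 line(s) (total 0); column heights now [0 0 2 3 0 0], max=3
Drop 2: I rot1 at col 2 lands with bottom-row=2; cleared 0 line(s) (total 0); column heights now [0 0 6 3 0 0], max=6
Drop 3: I rot3 at col 1 lands with bottom-row=0; cleared 0 line(s) (total 0); column heights now [0 4 6 3 0 0], max=6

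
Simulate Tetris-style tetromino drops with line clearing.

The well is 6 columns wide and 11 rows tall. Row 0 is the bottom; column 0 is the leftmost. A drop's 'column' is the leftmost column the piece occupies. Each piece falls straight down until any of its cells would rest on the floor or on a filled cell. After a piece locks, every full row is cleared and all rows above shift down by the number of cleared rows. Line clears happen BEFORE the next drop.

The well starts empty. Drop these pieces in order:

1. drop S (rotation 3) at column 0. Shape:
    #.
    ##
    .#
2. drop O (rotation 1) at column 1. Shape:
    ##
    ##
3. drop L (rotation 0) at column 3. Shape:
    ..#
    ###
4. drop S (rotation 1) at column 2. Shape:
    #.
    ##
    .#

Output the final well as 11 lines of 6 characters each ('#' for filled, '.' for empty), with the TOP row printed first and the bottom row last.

Drop 1: S rot3 at col 0 lands with bottom-row=0; cleared 0 line(s) (total 0); column heights now [3 2 0 0 0 0], max=3
Drop 2: O rot1 at col 1 lands with bottom-row=2; cleared 0 line(s) (total 0); column heights now [3 4 4 0 0 0], max=4
Drop 3: L rot0 at col 3 lands with bottom-row=0; cleared 0 line(s) (total 0); column heights now [3 4 4 1 1 2], max=4
Drop 4: S rot1 at col 2 lands with bottom-row=3; cleared 0 line(s) (total 0); column heights now [3 4 6 5 1 2], max=6

Answer: ......
......
......
......
......
..#...
..##..
.###..
###...
##...#
.#.###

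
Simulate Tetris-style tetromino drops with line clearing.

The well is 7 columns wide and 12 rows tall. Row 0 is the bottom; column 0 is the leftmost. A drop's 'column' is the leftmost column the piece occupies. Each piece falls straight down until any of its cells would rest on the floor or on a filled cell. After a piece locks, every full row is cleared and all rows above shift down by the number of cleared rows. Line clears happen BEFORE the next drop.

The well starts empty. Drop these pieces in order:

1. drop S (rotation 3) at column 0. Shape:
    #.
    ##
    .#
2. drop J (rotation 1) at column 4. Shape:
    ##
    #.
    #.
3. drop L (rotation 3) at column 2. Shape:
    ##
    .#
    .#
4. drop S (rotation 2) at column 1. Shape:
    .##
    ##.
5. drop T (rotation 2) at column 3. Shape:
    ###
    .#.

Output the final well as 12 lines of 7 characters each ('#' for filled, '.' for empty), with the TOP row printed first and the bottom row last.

Answer: .......
.......
.......
.......
.......
.......
...###.
..###..
.##....
#.####.
##.##..
.#.##..

Derivation:
Drop 1: S rot3 at col 0 lands with bottom-row=0; cleared 0 line(s) (total 0); column heights now [3 2 0 0 0 0 0], max=3
Drop 2: J rot1 at col 4 lands with bottom-row=0; cleared 0 line(s) (total 0); column heights now [3 2 0 0 3 3 0], max=3
Drop 3: L rot3 at col 2 lands with bottom-row=0; cleared 0 line(s) (total 0); column heights now [3 2 3 3 3 3 0], max=3
Drop 4: S rot2 at col 1 lands with bottom-row=3; cleared 0 line(s) (total 0); column heights now [3 4 5 5 3 3 0], max=5
Drop 5: T rot2 at col 3 lands with bottom-row=4; cleared 0 line(s) (total 0); column heights now [3 4 5 6 6 6 0], max=6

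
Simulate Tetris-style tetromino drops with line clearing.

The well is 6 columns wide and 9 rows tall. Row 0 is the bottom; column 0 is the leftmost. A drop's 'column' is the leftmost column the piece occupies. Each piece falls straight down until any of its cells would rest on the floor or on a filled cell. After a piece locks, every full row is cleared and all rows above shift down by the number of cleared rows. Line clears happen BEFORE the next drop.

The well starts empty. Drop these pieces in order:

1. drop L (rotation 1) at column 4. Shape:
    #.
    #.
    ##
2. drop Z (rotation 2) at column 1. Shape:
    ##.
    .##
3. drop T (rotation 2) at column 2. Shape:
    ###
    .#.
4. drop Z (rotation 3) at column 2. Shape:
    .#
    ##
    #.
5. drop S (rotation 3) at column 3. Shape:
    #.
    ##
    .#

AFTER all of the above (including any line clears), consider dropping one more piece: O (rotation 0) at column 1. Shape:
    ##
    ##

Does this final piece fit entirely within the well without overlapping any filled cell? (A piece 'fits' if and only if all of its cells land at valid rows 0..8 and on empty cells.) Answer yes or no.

Drop 1: L rot1 at col 4 lands with bottom-row=0; cleared 0 line(s) (total 0); column heights now [0 0 0 0 3 1], max=3
Drop 2: Z rot2 at col 1 lands with bottom-row=0; cleared 0 line(s) (total 0); column heights now [0 2 2 1 3 1], max=3
Drop 3: T rot2 at col 2 lands with bottom-row=2; cleared 0 line(s) (total 0); column heights now [0 2 4 4 4 1], max=4
Drop 4: Z rot3 at col 2 lands with bottom-row=4; cleared 0 line(s) (total 0); column heights now [0 2 6 7 4 1], max=7
Drop 5: S rot3 at col 3 lands with bottom-row=6; cleared 0 line(s) (total 0); column heights now [0 2 6 9 8 1], max=9
Test piece O rot0 at col 1 (width 2): heights before test = [0 2 6 9 8 1]; fits = True

Answer: yes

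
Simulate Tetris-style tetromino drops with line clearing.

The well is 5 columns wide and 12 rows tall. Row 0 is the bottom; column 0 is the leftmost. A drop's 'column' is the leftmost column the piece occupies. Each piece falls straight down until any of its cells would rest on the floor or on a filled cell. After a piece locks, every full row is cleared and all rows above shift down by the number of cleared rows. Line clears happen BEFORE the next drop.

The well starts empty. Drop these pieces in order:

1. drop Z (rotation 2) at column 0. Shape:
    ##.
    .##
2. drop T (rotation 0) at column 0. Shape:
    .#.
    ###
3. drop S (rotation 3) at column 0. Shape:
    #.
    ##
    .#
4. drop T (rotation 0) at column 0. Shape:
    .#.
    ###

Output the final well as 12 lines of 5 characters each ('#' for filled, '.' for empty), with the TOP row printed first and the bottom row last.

Drop 1: Z rot2 at col 0 lands with bottom-row=0; cleared 0 line(s) (total 0); column heights now [2 2 1 0 0], max=2
Drop 2: T rot0 at col 0 lands with bottom-row=2; cleared 0 line(s) (total 0); column heights now [3 4 3 0 0], max=4
Drop 3: S rot3 at col 0 lands with bottom-row=4; cleared 0 line(s) (total 0); column heights now [7 6 3 0 0], max=7
Drop 4: T rot0 at col 0 lands with bottom-row=7; cleared 0 line(s) (total 0); column heights now [8 9 8 0 0], max=9

Answer: .....
.....
.....
.#...
###..
#....
##...
.#...
.#...
###..
##...
.##..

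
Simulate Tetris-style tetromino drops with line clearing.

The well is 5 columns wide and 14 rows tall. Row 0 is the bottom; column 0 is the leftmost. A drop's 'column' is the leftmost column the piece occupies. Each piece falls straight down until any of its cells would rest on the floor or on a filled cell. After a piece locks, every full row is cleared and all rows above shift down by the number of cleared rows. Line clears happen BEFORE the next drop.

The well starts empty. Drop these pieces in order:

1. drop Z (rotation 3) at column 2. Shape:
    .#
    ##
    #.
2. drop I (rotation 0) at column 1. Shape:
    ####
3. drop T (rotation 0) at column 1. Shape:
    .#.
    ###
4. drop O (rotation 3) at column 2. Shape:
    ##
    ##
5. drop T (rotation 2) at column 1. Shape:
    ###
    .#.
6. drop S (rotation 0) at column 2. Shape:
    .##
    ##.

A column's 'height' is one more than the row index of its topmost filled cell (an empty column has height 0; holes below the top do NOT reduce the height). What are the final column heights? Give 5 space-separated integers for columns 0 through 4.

Answer: 0 10 11 12 12

Derivation:
Drop 1: Z rot3 at col 2 lands with bottom-row=0; cleared 0 line(s) (total 0); column heights now [0 0 2 3 0], max=3
Drop 2: I rot0 at col 1 lands with bottom-row=3; cleared 0 line(s) (total 0); column heights now [0 4 4 4 4], max=4
Drop 3: T rot0 at col 1 lands with bottom-row=4; cleared 0 line(s) (total 0); column heights now [0 5 6 5 4], max=6
Drop 4: O rot3 at col 2 lands with bottom-row=6; cleared 0 line(s) (total 0); column heights now [0 5 8 8 4], max=8
Drop 5: T rot2 at col 1 lands with bottom-row=8; cleared 0 line(s) (total 0); column heights now [0 10 10 10 4], max=10
Drop 6: S rot0 at col 2 lands with bottom-row=10; cleared 0 line(s) (total 0); column heights now [0 10 11 12 12], max=12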